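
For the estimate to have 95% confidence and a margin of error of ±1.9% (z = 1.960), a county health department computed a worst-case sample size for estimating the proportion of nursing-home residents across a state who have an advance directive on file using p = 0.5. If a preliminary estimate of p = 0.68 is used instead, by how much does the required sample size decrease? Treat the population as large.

Conservative (p = 0.5): n = 1.960² × 0.25 / 0.019² ≈ 2660.39 → 2661.
Using p = 0.68: p(1−p) = 0.2176, so n = 1.960² × 0.2176 / 0.019² ≈ 2315.60 → 2316.
Reduction: 2661 − 2316 = 345.

345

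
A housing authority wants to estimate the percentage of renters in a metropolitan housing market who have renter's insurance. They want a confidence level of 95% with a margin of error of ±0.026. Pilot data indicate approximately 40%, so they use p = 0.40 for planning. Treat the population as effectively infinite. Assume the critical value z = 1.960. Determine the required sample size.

With p = 0.40, p(1−p) = 0.2400.
n = z²·p(1−p)/E² = 1.960² × 0.2400 / 0.026² = 3.8416 × 0.2400 / 0.000676 ≈ 1363.88.
Rounding up gives n = 1364.

1364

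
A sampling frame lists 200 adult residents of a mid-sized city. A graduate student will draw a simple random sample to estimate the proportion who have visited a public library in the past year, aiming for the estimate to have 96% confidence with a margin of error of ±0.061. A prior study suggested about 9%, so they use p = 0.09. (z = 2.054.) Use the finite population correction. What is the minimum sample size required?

64

Unadjusted: n₀ = 2.054² × 0.09 × 0.91 / 0.061² ≈ 92.86, so n₀ = 93.
Finite population correction with N = 200: n = n₀ / (1 + (n₀−1)/N) = 93 / (1 + 92/200) = 93 / 1.4600 ≈ 63.70.
Rounding up, n = 64.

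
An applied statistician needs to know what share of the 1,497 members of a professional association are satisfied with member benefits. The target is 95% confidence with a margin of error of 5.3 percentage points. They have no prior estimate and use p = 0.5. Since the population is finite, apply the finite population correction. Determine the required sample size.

For 95% confidence, z = 1.96.
Unadjusted: n₀ = 1.96² × 0.50 × 0.50 / 0.053² ≈ 341.90, so n₀ = 342.
Finite population correction with N = 1,497: n = n₀ / (1 + (n₀−1)/N) = 342 / (1 + 341/1497) = 342 / 1.2278 ≈ 278.55.
Rounding up, n = 279.

279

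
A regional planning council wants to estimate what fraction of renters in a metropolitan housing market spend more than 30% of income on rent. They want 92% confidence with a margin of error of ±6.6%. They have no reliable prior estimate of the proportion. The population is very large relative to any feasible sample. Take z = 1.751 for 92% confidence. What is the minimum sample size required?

176

With no prior estimate, use p = 0.5, giving p(1−p) = 0.25.
n = z²·p(1−p)/E² = 1.751² × 0.2500 / 0.066² = 3.0660 × 0.2500 / 0.004356 ≈ 175.96.
Rounding up gives n = 176.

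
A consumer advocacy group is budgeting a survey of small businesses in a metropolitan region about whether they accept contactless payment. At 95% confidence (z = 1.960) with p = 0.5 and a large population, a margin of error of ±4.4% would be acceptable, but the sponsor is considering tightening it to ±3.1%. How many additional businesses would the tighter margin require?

503

At ±4.4%: n = 1.960² × 0.2500 / 0.044² ≈ 496.07 → 497.
At ±3.1%: n = 1.960² × 0.2500 / 0.031² ≈ 999.38 → 1000.
Additional respondents: 1000 − 497 = 503.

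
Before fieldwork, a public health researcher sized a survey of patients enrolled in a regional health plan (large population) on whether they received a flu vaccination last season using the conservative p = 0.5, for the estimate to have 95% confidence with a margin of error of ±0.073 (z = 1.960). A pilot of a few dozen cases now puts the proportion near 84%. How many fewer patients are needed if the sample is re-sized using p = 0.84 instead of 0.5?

84

Conservative (p = 0.5): n = 1.960² × 0.25 / 0.073² ≈ 180.22 → 181.
Using p = 0.84: p(1−p) = 0.1344, so n = 1.960² × 0.1344 / 0.073² ≈ 96.89 → 97.
Reduction: 181 − 97 = 84.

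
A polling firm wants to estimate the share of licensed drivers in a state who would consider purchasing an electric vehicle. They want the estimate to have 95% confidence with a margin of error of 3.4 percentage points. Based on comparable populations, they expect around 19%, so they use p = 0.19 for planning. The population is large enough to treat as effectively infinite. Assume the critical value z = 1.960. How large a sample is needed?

512

With p = 0.19, p(1−p) = 0.1539.
n = z²·p(1−p)/E² = 1.960² × 0.1539 / 0.034² = 3.8416 × 0.1539 / 0.001156 ≈ 511.44.
Rounding up gives n = 512.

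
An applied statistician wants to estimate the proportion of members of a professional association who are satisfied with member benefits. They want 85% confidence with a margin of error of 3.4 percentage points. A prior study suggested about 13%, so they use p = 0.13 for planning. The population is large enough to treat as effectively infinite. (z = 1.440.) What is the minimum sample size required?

203

With p = 0.13, p(1−p) = 0.1131.
n = z²·p(1−p)/E² = 1.440² × 0.1131 / 0.034² = 2.0736 × 0.1131 / 0.001156 ≈ 202.88.
Rounding up gives n = 203.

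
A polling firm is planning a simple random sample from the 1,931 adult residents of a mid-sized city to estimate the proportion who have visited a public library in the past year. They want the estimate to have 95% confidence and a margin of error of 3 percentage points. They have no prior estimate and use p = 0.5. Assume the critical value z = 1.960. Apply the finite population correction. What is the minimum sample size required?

688

Unadjusted: n₀ = 1.960² × 0.50 × 0.50 / 0.030² ≈ 1067.11, so n₀ = 1068.
Finite population correction with N = 1,931: n = n₀ / (1 + (n₀−1)/N) = 1068 / (1 + 1067/1931) = 1068 / 1.5526 ≈ 687.89.
Rounding up, n = 688.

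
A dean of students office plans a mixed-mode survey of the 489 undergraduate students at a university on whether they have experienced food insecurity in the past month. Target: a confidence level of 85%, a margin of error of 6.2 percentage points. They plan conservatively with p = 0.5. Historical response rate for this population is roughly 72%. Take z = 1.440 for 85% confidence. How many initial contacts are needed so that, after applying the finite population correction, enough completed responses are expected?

Completed interviews needed (unadjusted): n₀ = 1.440² × 0.2500 / 0.062² ≈ 134.86 → 135.
FPC for N = 489: n = 135 / (1 + 134/489) = 135 / 1.2740 ≈ 105.96 → 106.
At a 72% response rate, contacts needed = 106 / 0.72 ≈ 147.22 → 148.

148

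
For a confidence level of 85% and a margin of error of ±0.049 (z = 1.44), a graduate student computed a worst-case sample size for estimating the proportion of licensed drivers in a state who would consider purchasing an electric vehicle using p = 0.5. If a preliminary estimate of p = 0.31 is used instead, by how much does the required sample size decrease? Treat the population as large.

Conservative (p = 0.5): n = 1.44² × 0.25 / 0.049² ≈ 215.91 → 216.
Using p = 0.31: p(1−p) = 0.2139, so n = 1.44² × 0.2139 / 0.049² ≈ 184.73 → 185.
Reduction: 216 − 185 = 31.

31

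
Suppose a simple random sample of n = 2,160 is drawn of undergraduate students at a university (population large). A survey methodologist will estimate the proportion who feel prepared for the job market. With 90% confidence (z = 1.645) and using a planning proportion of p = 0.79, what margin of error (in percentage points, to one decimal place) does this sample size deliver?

1.4

SE(p̂) = √[p(1−p)/n] = √[0.1659/2160] = 0.00876.
E = z × SE = 1.645 × 0.00876 = 0.01442, or 1.4 percentage points.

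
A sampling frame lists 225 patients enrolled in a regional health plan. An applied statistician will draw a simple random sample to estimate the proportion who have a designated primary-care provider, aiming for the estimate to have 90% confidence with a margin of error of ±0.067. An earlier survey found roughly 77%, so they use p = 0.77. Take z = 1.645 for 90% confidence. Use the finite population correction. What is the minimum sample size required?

73

Unadjusted: n₀ = 1.645² × 0.77 × 0.23 / 0.067² ≈ 106.76, so n₀ = 107.
Finite population correction with N = 225: n = n₀ / (1 + (n₀−1)/N) = 107 / (1 + 106/225) = 107 / 1.4711 ≈ 72.73.
Rounding up, n = 73.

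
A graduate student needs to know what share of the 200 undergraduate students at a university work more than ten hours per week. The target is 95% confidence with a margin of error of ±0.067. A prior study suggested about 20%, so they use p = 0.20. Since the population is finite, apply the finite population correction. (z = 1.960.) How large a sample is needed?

82

Unadjusted: n₀ = 1.960² × 0.20 × 0.80 / 0.067² ≈ 136.92, so n₀ = 137.
Finite population correction with N = 200: n = n₀ / (1 + (n₀−1)/N) = 137 / (1 + 136/200) = 137 / 1.6800 ≈ 81.55.
Rounding up, n = 82.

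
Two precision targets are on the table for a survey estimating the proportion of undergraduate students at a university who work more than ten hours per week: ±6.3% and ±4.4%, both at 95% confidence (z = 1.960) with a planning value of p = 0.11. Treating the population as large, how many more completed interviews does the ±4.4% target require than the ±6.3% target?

100

At ±6.3%: n = 1.960² × 0.0979 / 0.063² ≈ 94.76 → 95.
At ±4.4%: n = 1.960² × 0.0979 / 0.044² ≈ 194.26 → 195.
Additional respondents: 195 − 95 = 100.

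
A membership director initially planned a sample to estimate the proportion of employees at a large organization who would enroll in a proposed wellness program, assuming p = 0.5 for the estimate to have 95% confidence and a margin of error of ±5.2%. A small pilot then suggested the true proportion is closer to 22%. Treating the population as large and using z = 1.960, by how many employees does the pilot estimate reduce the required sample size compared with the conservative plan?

112

Conservative (p = 0.5): n = 1.960² × 0.25 / 0.052² ≈ 355.18 → 356.
Using p = 0.22: p(1−p) = 0.1716, so n = 1.960² × 0.1716 / 0.052² ≈ 243.79 → 244.
Reduction: 356 − 244 = 112.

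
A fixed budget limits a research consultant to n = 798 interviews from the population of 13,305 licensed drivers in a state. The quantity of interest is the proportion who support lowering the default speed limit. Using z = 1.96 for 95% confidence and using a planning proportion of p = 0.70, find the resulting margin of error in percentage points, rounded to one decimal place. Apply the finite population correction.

Finite-population factor: (N−n)/(N−1) = (13305−798)/(13305−1) = 0.9401.
SE(p̂) = √[p(1−p)/n · (N−n)/(N−1)] = √[0.2100/798 × 0.9401] = 0.01573.
E = z × SE = 1.96 × 0.01573 = 0.03083 ≈ 3.1 percentage points.

3.1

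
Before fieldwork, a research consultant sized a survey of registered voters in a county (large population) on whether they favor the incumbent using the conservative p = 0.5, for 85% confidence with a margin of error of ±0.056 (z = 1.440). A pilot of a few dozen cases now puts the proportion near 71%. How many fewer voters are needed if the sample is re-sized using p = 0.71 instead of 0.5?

29

Conservative (p = 0.5): n = 1.440² × 0.25 / 0.056² ≈ 165.31 → 166.
Using p = 0.71: p(1−p) = 0.2059, so n = 1.440² × 0.2059 / 0.056² ≈ 136.15 → 137.
Reduction: 166 − 137 = 29.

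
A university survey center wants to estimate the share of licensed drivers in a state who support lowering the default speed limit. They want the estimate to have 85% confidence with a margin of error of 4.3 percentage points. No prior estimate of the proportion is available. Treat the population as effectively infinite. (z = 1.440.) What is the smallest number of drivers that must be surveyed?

With no prior estimate, use p = 0.5, giving p(1−p) = 0.25.
n = z²·p(1−p)/E² = 1.440² × 0.2500 / 0.043² = 2.0736 × 0.2500 / 0.001849 ≈ 280.37.
Rounding up gives n = 281.

281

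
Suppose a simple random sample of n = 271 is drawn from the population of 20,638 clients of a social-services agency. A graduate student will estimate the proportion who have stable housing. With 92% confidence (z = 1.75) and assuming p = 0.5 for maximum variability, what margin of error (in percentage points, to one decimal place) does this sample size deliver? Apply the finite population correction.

5.3

Finite-population factor: (N−n)/(N−1) = (20638−271)/(20638−1) = 0.9869.
SE(p̂) = √[p(1−p)/n · (N−n)/(N−1)] = √[0.2500/271 × 0.9869] = 0.03017.
E = z × SE = 1.75 × 0.03017 = 0.05280 ≈ 5.3 percentage points.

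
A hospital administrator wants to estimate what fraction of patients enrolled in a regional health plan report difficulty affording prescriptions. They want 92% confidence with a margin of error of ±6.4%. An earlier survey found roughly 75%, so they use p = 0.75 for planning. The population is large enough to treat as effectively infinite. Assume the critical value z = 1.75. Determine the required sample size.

With p = 0.75, p(1−p) = 0.1875.
n = z²·p(1−p)/E² = 1.75² × 0.1875 / 0.064² = 3.0625 × 0.1875 / 0.004096 ≈ 140.19.
Rounding up gives n = 141.

141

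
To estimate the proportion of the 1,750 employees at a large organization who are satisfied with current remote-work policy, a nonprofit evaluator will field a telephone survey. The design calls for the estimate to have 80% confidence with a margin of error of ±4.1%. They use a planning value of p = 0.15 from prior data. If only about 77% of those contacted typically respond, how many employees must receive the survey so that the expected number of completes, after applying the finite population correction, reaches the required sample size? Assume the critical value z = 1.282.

Completed interviews needed (unadjusted): n₀ = 1.282² × 0.1275 / 0.041² ≈ 124.66 → 125.
FPC for N = 1,750: n = 125 / (1 + 124/1750) = 125 / 1.0709 ≈ 116.73 → 117.
At a 77% response rate, contacts needed = 117 / 0.77 ≈ 151.95 → 152.

152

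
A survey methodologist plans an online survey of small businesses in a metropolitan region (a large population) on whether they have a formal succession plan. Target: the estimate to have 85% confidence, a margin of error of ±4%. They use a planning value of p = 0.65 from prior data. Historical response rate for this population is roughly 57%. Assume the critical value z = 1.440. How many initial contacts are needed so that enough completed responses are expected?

Completed interviews needed: n₀ = 1.440² × 0.2275 / 0.040² ≈ 294.84 → 295.
At a 57% response rate, contacts needed = 295 / 0.57 ≈ 517.54 → 518.

518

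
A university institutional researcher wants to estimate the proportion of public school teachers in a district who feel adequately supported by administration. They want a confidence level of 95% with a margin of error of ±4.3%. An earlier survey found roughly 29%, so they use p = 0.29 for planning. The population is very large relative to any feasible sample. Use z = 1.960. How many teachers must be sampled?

With p = 0.29, p(1−p) = 0.2059.
n = z²·p(1−p)/E² = 1.960² × 0.2059 / 0.043² = 3.8416 × 0.2059 / 0.001849 ≈ 427.79.
Rounding up gives n = 428.

428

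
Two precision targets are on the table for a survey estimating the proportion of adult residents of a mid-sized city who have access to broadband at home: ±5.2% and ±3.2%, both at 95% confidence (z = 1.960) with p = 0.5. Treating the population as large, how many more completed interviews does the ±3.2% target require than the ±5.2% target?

At ±5.2%: n = 1.960² × 0.2500 / 0.052² ≈ 355.18 → 356.
At ±3.2%: n = 1.960² × 0.2500 / 0.032² ≈ 937.89 → 938.
Additional respondents: 938 − 356 = 582.

582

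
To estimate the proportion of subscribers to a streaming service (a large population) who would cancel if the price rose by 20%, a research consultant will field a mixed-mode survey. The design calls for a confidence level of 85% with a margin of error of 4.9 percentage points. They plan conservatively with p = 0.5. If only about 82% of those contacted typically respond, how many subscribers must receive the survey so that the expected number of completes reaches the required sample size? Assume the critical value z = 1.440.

264

Completed interviews needed: n₀ = 1.440² × 0.2500 / 0.049² ≈ 215.91 → 216.
At an 82% response rate, contacts needed = 216 / 0.82 ≈ 263.41 → 264.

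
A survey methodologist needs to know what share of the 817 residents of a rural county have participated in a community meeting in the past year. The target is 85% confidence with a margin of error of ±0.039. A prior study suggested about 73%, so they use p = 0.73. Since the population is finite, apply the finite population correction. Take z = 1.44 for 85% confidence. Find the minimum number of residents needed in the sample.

203

Unadjusted: n₀ = 1.44² × 0.73 × 0.27 / 0.039² ≈ 268.71, so n₀ = 269.
Finite population correction with N = 817: n = n₀ / (1 + (n₀−1)/N) = 269 / (1 + 268/817) = 269 / 1.3280 ≈ 202.56.
Rounding up, n = 203.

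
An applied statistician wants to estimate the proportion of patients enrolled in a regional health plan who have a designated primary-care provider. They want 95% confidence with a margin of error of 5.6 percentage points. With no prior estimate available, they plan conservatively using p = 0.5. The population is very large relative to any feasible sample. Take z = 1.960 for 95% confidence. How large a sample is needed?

With p = 0.5, p(1−p) = 0.25.
n = z²·p(1−p)/E² = 1.960² × 0.2500 / 0.056² = 3.8416 × 0.2500 / 0.003136 ≈ 306.25.
Rounding up gives n = 307.

307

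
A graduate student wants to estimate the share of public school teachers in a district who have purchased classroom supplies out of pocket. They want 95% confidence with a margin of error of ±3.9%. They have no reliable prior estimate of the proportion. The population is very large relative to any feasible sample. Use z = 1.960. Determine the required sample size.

632

With no prior estimate, use p = 0.5, giving p(1−p) = 0.25.
n = z²·p(1−p)/E² = 1.960² × 0.2500 / 0.039² = 3.8416 × 0.2500 / 0.001521 ≈ 631.43.
Rounding up gives n = 632.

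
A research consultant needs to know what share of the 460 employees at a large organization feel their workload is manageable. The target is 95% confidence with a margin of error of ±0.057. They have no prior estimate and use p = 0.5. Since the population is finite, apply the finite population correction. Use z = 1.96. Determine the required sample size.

Unadjusted: n₀ = 1.96² × 0.50 × 0.50 / 0.057² ≈ 295.60, so n₀ = 296.
Finite population correction with N = 460: n = n₀ / (1 + (n₀−1)/N) = 296 / (1 + 295/460) = 296 / 1.6413 ≈ 180.34.
Rounding up, n = 181.

181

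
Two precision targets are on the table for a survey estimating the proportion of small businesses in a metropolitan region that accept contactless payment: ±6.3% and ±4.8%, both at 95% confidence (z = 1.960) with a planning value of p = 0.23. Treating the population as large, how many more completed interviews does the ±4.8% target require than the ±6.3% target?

At ±6.3%: n = 1.960² × 0.1771 / 0.063² ≈ 171.42 → 172.
At ±4.8%: n = 1.960² × 0.1771 / 0.048² ≈ 295.29 → 296.
Additional respondents: 296 − 172 = 124.

124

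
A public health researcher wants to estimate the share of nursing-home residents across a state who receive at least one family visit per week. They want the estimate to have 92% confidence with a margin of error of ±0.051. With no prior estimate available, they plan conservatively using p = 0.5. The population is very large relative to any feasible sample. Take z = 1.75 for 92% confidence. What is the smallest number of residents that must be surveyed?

With p = 0.5, p(1−p) = 0.25.
n = z²·p(1−p)/E² = 1.75² × 0.2500 / 0.051² = 3.0625 × 0.2500 / 0.002601 ≈ 294.36.
Rounding up gives n = 295.

295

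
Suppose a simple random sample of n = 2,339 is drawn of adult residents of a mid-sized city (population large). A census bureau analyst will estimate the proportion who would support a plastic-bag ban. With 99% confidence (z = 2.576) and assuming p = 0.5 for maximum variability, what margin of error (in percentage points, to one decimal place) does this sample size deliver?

2.7

SE(p̂) = √[p(1−p)/n] = √[0.2500/2339] = 0.01034.
E = z × SE = 2.576 × 0.01034 = 0.02663, or 2.7 percentage points.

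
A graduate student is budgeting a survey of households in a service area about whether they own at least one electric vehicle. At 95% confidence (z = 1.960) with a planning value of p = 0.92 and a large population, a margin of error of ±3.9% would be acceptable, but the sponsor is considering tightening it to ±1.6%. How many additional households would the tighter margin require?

919

At ±3.9%: n = 1.960² × 0.0736 / 0.039² ≈ 185.89 → 186.
At ±1.6%: n = 1.960² × 0.0736 / 0.016² ≈ 1104.46 → 1105.
Additional respondents: 1105 − 186 = 919.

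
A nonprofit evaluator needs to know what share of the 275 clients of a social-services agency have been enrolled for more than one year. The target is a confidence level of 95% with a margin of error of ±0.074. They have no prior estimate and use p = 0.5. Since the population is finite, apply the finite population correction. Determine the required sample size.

108

For 95% confidence, z = 1.960.
Unadjusted: n₀ = 1.960² × 0.50 × 0.50 / 0.074² ≈ 175.38, so n₀ = 176.
Finite population correction with N = 275: n = n₀ / (1 + (n₀−1)/N) = 176 / (1 + 175/275) = 176 / 1.6364 ≈ 107.56.
Rounding up, n = 108.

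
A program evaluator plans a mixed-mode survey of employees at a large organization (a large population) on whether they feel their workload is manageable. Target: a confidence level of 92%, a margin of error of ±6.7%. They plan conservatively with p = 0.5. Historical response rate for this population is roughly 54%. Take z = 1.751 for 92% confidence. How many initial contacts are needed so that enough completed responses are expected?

317

Completed interviews needed: n₀ = 1.751² × 0.2500 / 0.067² ≈ 170.75 → 171.
At a 54% response rate, contacts needed = 171 / 0.54 ≈ 316.67 → 317.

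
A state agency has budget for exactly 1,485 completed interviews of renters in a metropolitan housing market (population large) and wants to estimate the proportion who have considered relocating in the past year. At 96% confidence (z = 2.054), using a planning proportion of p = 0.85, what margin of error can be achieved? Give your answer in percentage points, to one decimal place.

1.9

SE(p̂) = √[p(1−p)/n] = √[0.1275/1485] = 0.00927.
E = z × SE = 2.054 × 0.00927 = 0.01903, or 1.9 percentage points.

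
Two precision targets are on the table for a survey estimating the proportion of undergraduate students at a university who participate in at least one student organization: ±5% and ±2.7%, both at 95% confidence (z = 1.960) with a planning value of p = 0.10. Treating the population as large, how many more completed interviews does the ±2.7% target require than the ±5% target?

At ±5%: n = 1.960² × 0.0900 / 0.050² ≈ 138.30 → 139.
At ±2.7%: n = 1.960² × 0.0900 / 0.027² ≈ 474.27 → 475.
Additional respondents: 475 − 139 = 336.

336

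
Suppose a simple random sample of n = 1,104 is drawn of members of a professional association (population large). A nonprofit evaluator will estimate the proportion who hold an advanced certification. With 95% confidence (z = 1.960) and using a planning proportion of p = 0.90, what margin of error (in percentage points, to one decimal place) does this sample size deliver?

SE(p̂) = √[p(1−p)/n] = √[0.0900/1104] = 0.00903.
E = z × SE = 1.960 × 0.00903 = 0.01770, or 1.8 percentage points.

1.8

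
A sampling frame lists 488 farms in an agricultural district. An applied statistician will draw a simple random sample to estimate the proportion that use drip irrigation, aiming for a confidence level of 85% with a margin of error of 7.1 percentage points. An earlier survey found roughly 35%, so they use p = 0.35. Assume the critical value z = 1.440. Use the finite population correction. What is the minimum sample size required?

79

Unadjusted: n₀ = 1.440² × 0.35 × 0.65 / 0.071² ≈ 93.58, so n₀ = 94.
Finite population correction with N = 488: n = n₀ / (1 + (n₀−1)/N) = 94 / (1 + 93/488) = 94 / 1.1906 ≈ 78.95.
Rounding up, n = 79.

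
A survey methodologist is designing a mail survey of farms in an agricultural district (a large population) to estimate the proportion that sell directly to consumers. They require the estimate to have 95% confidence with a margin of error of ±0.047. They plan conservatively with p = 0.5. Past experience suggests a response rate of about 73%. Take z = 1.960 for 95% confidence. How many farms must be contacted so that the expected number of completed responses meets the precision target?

596

Completed interviews needed: n₀ = 1.960² × 0.2500 / 0.047² ≈ 434.77 → 435.
At a 73% response rate, contacts needed = 435 / 0.73 ≈ 595.89 → 596.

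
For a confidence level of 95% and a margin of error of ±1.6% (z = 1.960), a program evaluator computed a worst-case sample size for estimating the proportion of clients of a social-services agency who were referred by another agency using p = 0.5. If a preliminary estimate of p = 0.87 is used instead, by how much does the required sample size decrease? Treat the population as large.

Conservative (p = 0.5): n = 1.960² × 0.25 / 0.016² ≈ 3751.56 → 3752.
Using p = 0.87: p(1−p) = 0.1131, so n = 1.960² × 0.1131 / 0.016² ≈ 1697.21 → 1698.
Reduction: 3752 − 1698 = 2054.

2054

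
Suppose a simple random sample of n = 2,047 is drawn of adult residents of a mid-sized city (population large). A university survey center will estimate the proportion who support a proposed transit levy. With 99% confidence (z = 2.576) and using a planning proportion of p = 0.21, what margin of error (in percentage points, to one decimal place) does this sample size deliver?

2.3

SE(p̂) = √[p(1−p)/n] = √[0.1659/2047] = 0.00900.
E = z × SE = 2.576 × 0.00900 = 0.02319, or 2.3 percentage points.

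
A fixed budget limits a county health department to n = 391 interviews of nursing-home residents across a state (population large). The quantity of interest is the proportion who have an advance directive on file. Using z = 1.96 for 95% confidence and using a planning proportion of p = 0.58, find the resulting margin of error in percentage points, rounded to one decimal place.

4.9

SE(p̂) = √[p(1−p)/n] = √[0.2436/391] = 0.02496.
E = z × SE = 1.96 × 0.02496 = 0.04892, or 4.9 percentage points.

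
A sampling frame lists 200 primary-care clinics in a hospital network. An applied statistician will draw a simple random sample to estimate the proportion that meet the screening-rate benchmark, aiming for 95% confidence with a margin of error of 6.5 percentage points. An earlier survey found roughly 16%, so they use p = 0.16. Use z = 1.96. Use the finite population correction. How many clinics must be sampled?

77

Unadjusted: n₀ = 1.96² × 0.16 × 0.84 / 0.065² ≈ 122.20, so n₀ = 123.
Finite population correction with N = 200: n = n₀ / (1 + (n₀−1)/N) = 123 / (1 + 122/200) = 123 / 1.6100 ≈ 76.40.
Rounding up, n = 77.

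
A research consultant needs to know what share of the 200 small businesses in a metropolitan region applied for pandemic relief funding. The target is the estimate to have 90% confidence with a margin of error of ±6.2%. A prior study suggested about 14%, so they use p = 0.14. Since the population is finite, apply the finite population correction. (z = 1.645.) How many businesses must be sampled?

60

Unadjusted: n₀ = 1.645² × 0.14 × 0.86 / 0.062² ≈ 84.76, so n₀ = 85.
Finite population correction with N = 200: n = n₀ / (1 + (n₀−1)/N) = 85 / (1 + 84/200) = 85 / 1.4200 ≈ 59.86.
Rounding up, n = 60.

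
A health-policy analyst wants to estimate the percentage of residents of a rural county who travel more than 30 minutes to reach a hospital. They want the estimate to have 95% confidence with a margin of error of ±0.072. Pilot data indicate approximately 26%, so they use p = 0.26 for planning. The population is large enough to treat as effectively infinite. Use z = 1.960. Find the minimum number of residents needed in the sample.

143

With p = 0.26, p(1−p) = 0.1924.
n = z²·p(1−p)/E² = 1.960² × 0.1924 / 0.072² = 3.8416 × 0.1924 / 0.005184 ≈ 142.58.
Rounding up gives n = 143.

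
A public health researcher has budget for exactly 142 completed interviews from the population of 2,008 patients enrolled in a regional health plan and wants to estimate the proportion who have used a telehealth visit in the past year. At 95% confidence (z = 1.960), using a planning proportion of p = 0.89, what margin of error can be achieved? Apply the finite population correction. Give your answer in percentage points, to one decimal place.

Finite-population factor: (N−n)/(N−1) = (2008−142)/(2008−1) = 0.9297.
SE(p̂) = √[p(1−p)/n · (N−n)/(N−1)] = √[0.0979/142 × 0.9297] = 0.02532.
E = z × SE = 1.960 × 0.02532 = 0.04962 ≈ 5.0 percentage points.

5.0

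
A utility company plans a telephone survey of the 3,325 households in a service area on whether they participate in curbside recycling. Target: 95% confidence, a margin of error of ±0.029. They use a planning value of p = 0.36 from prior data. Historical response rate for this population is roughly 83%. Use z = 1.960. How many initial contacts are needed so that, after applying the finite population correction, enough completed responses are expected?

964

Completed interviews needed (unadjusted): n₀ = 1.960² × 0.2304 / 0.029² ≈ 1052.44 → 1053.
FPC for N = 3,325: n = 1053 / (1 + 1052/3325) = 1053 / 1.3164 ≈ 799.91 → 800.
At an 83% response rate, contacts needed = 800 / 0.83 ≈ 963.86 → 964.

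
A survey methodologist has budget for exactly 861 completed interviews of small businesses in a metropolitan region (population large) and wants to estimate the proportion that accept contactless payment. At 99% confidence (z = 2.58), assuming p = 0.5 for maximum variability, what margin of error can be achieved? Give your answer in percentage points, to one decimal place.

SE(p̂) = √[p(1−p)/n] = √[0.2500/861] = 0.01704.
E = z × SE = 2.58 × 0.01704 = 0.04396, or 4.4 percentage points.

4.4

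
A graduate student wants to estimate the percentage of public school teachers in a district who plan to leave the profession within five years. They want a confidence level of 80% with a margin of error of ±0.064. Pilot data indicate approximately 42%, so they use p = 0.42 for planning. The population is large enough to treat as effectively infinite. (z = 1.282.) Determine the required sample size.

With p = 0.42, p(1−p) = 0.2436.
n = z²·p(1−p)/E² = 1.282² × 0.2436 / 0.064² = 1.6435 × 0.2436 / 0.004096 ≈ 97.74.
Rounding up gives n = 98.

98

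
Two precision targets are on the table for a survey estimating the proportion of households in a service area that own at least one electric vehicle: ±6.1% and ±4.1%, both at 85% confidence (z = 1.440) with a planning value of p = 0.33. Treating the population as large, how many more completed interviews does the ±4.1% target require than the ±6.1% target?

149

At ±6.1%: n = 1.440² × 0.2211 / 0.061² ≈ 123.21 → 124.
At ±4.1%: n = 1.440² × 0.2211 / 0.041² ≈ 272.74 → 273.
Additional respondents: 273 − 124 = 149.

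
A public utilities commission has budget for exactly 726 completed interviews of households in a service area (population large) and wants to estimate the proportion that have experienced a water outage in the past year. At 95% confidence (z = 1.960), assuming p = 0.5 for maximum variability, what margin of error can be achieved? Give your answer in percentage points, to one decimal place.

3.6

SE(p̂) = √[p(1−p)/n] = √[0.2500/726] = 0.01856.
E = z × SE = 1.960 × 0.01856 = 0.03637, or 3.6 percentage points.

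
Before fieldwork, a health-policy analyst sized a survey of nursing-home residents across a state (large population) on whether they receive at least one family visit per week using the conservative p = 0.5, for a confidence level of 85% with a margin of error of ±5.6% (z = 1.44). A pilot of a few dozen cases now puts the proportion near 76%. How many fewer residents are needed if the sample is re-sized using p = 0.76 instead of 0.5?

Conservative (p = 0.5): n = 1.44² × 0.25 / 0.056² ≈ 165.31 → 166.
Using p = 0.76: p(1−p) = 0.1824, so n = 1.44² × 0.1824 / 0.056² ≈ 120.61 → 121.
Reduction: 166 − 121 = 45.

45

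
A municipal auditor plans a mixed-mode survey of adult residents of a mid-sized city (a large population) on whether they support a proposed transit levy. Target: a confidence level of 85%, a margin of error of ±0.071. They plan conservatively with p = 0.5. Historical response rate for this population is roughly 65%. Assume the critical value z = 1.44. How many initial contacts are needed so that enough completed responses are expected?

159

Completed interviews needed: n₀ = 1.44² × 0.2500 / 0.071² ≈ 102.84 → 103.
At a 65% response rate, contacts needed = 103 / 0.65 ≈ 158.46 → 159.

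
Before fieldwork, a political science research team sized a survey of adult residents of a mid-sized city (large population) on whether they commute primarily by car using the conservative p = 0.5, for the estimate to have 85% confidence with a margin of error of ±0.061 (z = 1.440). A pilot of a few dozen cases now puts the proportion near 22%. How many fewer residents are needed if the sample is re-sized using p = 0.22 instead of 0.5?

44

Conservative (p = 0.5): n = 1.440² × 0.25 / 0.061² ≈ 139.32 → 140.
Using p = 0.22: p(1−p) = 0.1716, so n = 1.440² × 0.1716 / 0.061² ≈ 95.63 → 96.
Reduction: 140 − 96 = 44.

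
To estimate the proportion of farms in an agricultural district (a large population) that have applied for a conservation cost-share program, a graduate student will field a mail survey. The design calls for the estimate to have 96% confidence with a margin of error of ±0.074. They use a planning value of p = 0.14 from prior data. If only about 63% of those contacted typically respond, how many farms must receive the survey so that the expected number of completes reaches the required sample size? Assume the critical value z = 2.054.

148

Completed interviews needed: n₀ = 2.054² × 0.1204 / 0.074² ≈ 92.76 → 93.
At a 63% response rate, contacts needed = 93 / 0.63 ≈ 147.62 → 148.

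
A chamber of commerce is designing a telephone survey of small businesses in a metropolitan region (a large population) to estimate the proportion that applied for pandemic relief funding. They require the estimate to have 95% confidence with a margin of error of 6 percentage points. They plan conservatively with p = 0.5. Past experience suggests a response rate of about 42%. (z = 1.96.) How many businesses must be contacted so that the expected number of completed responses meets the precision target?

Completed interviews needed: n₀ = 1.96² × 0.2500 / 0.060² ≈ 266.78 → 267.
At a 42% response rate, contacts needed = 267 / 0.42 ≈ 635.71 → 636.

636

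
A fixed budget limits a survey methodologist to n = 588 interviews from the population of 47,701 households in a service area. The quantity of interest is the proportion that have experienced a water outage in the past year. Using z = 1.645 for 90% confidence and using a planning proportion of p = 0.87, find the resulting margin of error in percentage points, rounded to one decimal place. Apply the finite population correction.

2.3

Finite-population factor: (N−n)/(N−1) = (47701−588)/(47701−1) = 0.9877.
SE(p̂) = √[p(1−p)/n · (N−n)/(N−1)] = √[0.1131/588 × 0.9877] = 0.01378.
E = z × SE = 1.645 × 0.01378 = 0.02267 ≈ 2.3 percentage points.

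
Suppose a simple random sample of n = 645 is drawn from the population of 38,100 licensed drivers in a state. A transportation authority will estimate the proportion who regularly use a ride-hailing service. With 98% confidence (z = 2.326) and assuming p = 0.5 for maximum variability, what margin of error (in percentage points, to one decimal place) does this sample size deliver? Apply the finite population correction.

4.5

Finite-population factor: (N−n)/(N−1) = (38100−645)/(38100−1) = 0.9831.
SE(p̂) = √[p(1−p)/n · (N−n)/(N−1)] = √[0.2500/645 × 0.9831] = 0.01952.
E = z × SE = 2.326 × 0.01952 = 0.04540 ≈ 4.5 percentage points.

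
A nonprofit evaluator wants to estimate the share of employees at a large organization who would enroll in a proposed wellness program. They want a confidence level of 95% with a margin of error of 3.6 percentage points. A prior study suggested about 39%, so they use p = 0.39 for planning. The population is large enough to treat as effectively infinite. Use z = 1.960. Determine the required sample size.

706

With p = 0.39, p(1−p) = 0.2379.
n = z²·p(1−p)/E² = 1.960² × 0.2379 / 0.036² = 3.8416 × 0.2379 / 0.001296 ≈ 705.18.
Rounding up gives n = 706.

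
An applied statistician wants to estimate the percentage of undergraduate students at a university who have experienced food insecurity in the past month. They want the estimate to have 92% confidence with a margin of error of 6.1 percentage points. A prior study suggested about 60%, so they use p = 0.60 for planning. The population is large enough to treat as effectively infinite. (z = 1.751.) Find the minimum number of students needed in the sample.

198

With p = 0.60, p(1−p) = 0.2400.
n = z²·p(1−p)/E² = 1.751² × 0.2400 / 0.061² = 3.0660 × 0.2400 / 0.003721 ≈ 197.75.
Rounding up gives n = 198.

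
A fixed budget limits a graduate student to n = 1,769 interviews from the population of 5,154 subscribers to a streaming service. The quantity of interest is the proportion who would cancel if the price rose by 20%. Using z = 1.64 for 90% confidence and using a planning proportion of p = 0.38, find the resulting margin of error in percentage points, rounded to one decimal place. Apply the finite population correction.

Finite-population factor: (N−n)/(N−1) = (5154−1769)/(5154−1) = 0.6569.
SE(p̂) = √[p(1−p)/n · (N−n)/(N−1)] = √[0.2356/1769 × 0.6569] = 0.00935.
E = z × SE = 1.64 × 0.00935 = 0.01534 ≈ 1.5 percentage points.

1.5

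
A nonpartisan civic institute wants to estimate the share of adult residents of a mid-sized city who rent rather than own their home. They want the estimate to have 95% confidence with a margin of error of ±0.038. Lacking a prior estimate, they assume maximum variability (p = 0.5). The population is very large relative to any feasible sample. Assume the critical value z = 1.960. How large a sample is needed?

666

With p = 0.5, p(1−p) = 0.25.
n = z²·p(1−p)/E² = 1.960² × 0.2500 / 0.038² = 3.8416 × 0.2500 / 0.001444 ≈ 665.10.
Rounding up gives n = 666.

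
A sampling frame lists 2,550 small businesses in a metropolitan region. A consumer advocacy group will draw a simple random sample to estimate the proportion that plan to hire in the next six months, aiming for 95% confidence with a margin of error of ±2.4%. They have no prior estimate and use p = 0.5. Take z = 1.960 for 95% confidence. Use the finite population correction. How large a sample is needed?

1009

Unadjusted: n₀ = 1.960² × 0.50 × 0.50 / 0.024² ≈ 1667.36, so n₀ = 1668.
Finite population correction with N = 2,550: n = n₀ / (1 + (n₀−1)/N) = 1668 / (1 + 1667/2550) = 1668 / 1.6537 ≈ 1008.63.
Rounding up, n = 1009.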